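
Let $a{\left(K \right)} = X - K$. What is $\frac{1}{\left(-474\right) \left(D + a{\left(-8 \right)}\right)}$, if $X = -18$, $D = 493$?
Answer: $- \frac{1}{228942} \approx -4.3679 \cdot 10^{-6}$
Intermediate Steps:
$a{\left(K \right)} = -18 - K$
$\frac{1}{\left(-474\right) \left(D + a{\left(-8 \right)}\right)} = \frac{1}{\left(-474\right) \left(493 - 10\right)} = \frac{1}{\left(-474\right) 483} = \frac{1}{-228942} = - \frac{1}{228942}$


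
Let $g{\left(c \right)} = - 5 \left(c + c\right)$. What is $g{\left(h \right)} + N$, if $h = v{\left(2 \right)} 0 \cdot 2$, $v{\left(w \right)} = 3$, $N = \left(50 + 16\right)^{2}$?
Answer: $4356$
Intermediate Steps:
$N = 4356$ ($N = 66^{2} = 4356$)
$h = 0$ ($h = 3 \cdot 0 \cdot 2 = 0 \cdot 2 = 0$)
$g{\left(c \right)} = - 10 c$ ($g{\left(c \right)} = - 5 \cdot 2 c = - 10 c$)
$g{\left(h \right)} + N = \left(-10\right) 0 + 4356 = 0 + 4356 = 4356$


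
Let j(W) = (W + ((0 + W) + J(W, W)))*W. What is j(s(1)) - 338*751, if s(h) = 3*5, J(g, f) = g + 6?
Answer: -253073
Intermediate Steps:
J(g, f) = 6 + g
s(h) = 15
j(W) = W*(6 + 3*W) (j(W) = (W + ((0 + W) + (6 + W)))*W = (W + (W + (6 + W)))*W = (W + (6 + 2*W))*W = (6 + 3*W)*W = W*(6 + 3*W))
j(s(1)) - 338*751 = 3*15*(2 + 15) - 338*751 = 3*15*17 - 253838 = 765 - 253838 = -253073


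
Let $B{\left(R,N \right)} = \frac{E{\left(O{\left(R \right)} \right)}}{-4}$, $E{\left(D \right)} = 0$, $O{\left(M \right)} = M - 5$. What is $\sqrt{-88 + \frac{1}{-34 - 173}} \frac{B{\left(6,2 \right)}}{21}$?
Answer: $0$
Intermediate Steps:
$O{\left(M \right)} = -5 + M$
$B{\left(R,N \right)} = 0$ ($B{\left(R,N \right)} = \frac{0}{-4} = 0 \left(- \frac{1}{4}\right) = 0$)
$\sqrt{-88 + \frac{1}{-34 - 173}} \frac{B{\left(6,2 \right)}}{21} = \sqrt{-88 + \frac{1}{-34 - 173}} \cdot \frac{0}{21} = \sqrt{-88 + \frac{1}{-207}} \cdot 0 \cdot \frac{1}{21} = \sqrt{-88 - \frac{1}{207}} \cdot 0 = \sqrt{- \frac{18217}{207}} \cdot 0 = \frac{i \sqrt{418991}}{69} \cdot 0 = 0$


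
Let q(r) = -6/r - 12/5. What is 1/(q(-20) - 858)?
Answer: -10/8601 ≈ -0.0011627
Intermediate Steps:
q(r) = -12/5 - 6/r (q(r) = -6/r - 12*⅕ = -6/r - 12/5 = -12/5 - 6/r)
1/(q(-20) - 858) = 1/((-12/5 - 6/(-20)) - 858) = 1/((-12/5 - 6*(-1/20)) - 858) = 1/((-12/5 + 3/10) - 858) = 1/(-21/10 - 858) = 1/(-8601/10) = -10/8601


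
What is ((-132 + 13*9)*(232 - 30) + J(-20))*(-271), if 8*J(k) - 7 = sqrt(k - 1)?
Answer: 6567143/8 - 271*I*sqrt(21)/8 ≈ 8.2089e+5 - 155.23*I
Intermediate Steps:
J(k) = 7/8 + sqrt(-1 + k)/8 (J(k) = 7/8 + sqrt(k - 1)/8 = 7/8 + sqrt(-1 + k)/8)
((-132 + 13*9)*(232 - 30) + J(-20))*(-271) = ((-132 + 13*9)*(232 - 30) + (7/8 + sqrt(-1 - 20)/8))*(-271) = ((-132 + 117)*202 + (7/8 + sqrt(-21)/8))*(-271) = (-15*202 + (7/8 + (I*sqrt(21))/8))*(-271) = (-3030 + (7/8 + I*sqrt(21)/8))*(-271) = (-24233/8 + I*sqrt(21)/8)*(-271) = 6567143/8 - 271*I*sqrt(21)/8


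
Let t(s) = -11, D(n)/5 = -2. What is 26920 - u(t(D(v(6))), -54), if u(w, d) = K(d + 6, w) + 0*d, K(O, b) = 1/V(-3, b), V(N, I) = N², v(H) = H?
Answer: 242279/9 ≈ 26920.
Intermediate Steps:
D(n) = -10 (D(n) = 5*(-2) = -10)
K(O, b) = ⅑ (K(O, b) = 1/((-3)²) = 1/9 = ⅑)
u(w, d) = ⅑ (u(w, d) = ⅑ + 0*d = ⅑ + 0 = ⅑)
26920 - u(t(D(v(6))), -54) = 26920 - 1*⅑ = 26920 - ⅑ = 242279/9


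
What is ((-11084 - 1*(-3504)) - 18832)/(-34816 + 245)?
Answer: 26412/34571 ≈ 0.76399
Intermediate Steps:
((-11084 - 1*(-3504)) - 18832)/(-34816 + 245) = ((-11084 + 3504) - 18832)/(-34571) = (-7580 - 18832)*(-1/34571) = -26412*(-1/34571) = 26412/34571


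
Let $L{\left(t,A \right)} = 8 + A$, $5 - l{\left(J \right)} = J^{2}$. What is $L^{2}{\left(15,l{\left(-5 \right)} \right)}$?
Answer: $144$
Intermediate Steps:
$l{\left(J \right)} = 5 - J^{2}$
$L^{2}{\left(15,l{\left(-5 \right)} \right)} = \left(8 + \left(5 - \left(-5\right)^{2}\right)\right)^{2} = \left(8 + \left(5 - 25\right)\right)^{2} = \left(8 - 20\right)^{2} = \left(-12\right)^{2} = 144$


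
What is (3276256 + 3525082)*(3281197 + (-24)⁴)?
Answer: 24573050557874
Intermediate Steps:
(3276256 + 3525082)*(3281197 + (-24)⁴) = 6801338*(3281197 + 331776) = 6801338*3612973 = 24573050557874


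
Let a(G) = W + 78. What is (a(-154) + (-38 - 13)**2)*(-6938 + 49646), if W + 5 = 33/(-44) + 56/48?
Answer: 114218987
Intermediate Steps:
W = -55/12 (W = -5 + (33/(-44) + 56/48) = -5 + (33*(-1/44) + 56*(1/48)) = -5 + (-3/4 + 7/6) = -5 + 5/12 = -55/12 ≈ -4.5833)
a(G) = 881/12 (a(G) = -55/12 + 78 = 881/12)
(a(-154) + (-38 - 13)**2)*(-6938 + 49646) = (881/12 + (-38 - 13)**2)*(-6938 + 49646) = (881/12 + (-51)**2)*42708 = (881/12 + 2601)*42708 = (32093/12)*42708 = 114218987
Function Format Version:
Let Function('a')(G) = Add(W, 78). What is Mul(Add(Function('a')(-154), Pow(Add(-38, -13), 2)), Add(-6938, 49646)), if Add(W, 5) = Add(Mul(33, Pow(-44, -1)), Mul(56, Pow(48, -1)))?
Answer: 114218987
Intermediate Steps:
W = Rational(-55, 12) (W = Add(-5, Add(Mul(33, Pow(-44, -1)), Mul(56, Pow(48, -1)))) = Add(-5, Add(Mul(33, Rational(-1, 44)), Mul(56, Rational(1, 48)))) = Add(-5, Add(Rational(-3, 4), Rational(7, 6))) = Add(-5, Rational(5, 12)) = Rational(-55, 12) ≈ -4.5833)
Function('a')(G) = Rational(881, 12) (Function('a')(G) = Add(Rational(-55, 12), 78) = Rational(881, 12))
Mul(Add(Function('a')(-154), Pow(Add(-38, -13), 2)), Add(-6938, 49646)) = Mul(Add(Rational(881, 12), Pow(Add(-38, -13), 2)), Add(-6938, 49646)) = Mul(Add(Rational(881, 12), Pow(-51, 2)), 42708) = Mul(Add(Rational(881, 12), 2601), 42708) = Mul(Rational(32093, 12), 42708) = 114218987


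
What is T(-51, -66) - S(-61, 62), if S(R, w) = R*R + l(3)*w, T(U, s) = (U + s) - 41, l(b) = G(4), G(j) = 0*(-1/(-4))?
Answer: -3879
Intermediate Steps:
G(j) = 0 (G(j) = 0*(-1*(-¼)) = 0*(¼) = 0)
l(b) = 0
T(U, s) = -41 + U + s
S(R, w) = R² (S(R, w) = R*R + 0*w = R² + 0 = R²)
T(-51, -66) - S(-61, 62) = (-41 - 51 - 66) - 1*(-61)² = -158 - 1*3721 = -158 - 3721 = -3879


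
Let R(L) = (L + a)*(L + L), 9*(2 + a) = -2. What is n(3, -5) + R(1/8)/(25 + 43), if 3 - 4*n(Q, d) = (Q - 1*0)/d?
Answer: 87373/97920 ≈ 0.89229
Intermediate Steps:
a = -20/9 (a = -2 + (1/9)*(-2) = -2 - 2/9 = -20/9 ≈ -2.2222)
n(Q, d) = 3/4 - Q/(4*d) (n(Q, d) = 3/4 - (Q - 1*0)/(4*d) = 3/4 - (Q + 0)/(4*d) = 3/4 - Q/(4*d))
R(L) = 2*L*(-20/9 + L) (R(L) = (L - 20/9)*(L + L) = (-20/9 + L)*(2*L) = 2*L*(-20/9 + L))
n(3, -5) + R(1/8)/(25 + 43) = (1/4)*(-1*3 + 3*(-5))/(-5) + ((2/9)*(-20 + 9/8)/8)/(25 + 43) = (1/4)*(-1/5)*(-3 - 15) + ((2/9)*(1/8)*(-20 + 9*(1/8)))/68 = (1/4)*(-1/5)*(-18) + ((2/9)*(1/8)*(-20 + 9/8))/68 = 9/10 + ((2/9)*(1/8)*(-151/8))/68 = 9/10 + (1/68)*(-151/288) = 9/10 - 151/19584 = 87373/97920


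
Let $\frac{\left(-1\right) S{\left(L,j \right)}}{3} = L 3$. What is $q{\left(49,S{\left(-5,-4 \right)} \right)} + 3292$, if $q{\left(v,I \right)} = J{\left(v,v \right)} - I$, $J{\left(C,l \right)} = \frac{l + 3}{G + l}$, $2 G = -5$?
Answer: $\frac{302075}{93} \approx 3248.1$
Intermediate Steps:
$G = - \frac{5}{2}$ ($G = \frac{1}{2} \left(-5\right) = - \frac{5}{2} \approx -2.5$)
$S{\left(L,j \right)} = - 9 L$ ($S{\left(L,j \right)} = - 3 L 3 = - 3 \cdot 3 L = - 9 L$)
$J{\left(C,l \right)} = \frac{3 + l}{- \frac{5}{2} + l}$ ($J{\left(C,l \right)} = \frac{l + 3}{- \frac{5}{2} + l} = \frac{3 + l}{- \frac{5}{2} + l}$)
$q{\left(v,I \right)} = - I + \frac{2 \left(3 + v\right)}{-5 + 2 v}$ ($q{\left(v,I \right)} = \frac{2 \left(3 + v\right)}{-5 + 2 v} - I = - I + \frac{2 \left(3 + v\right)}{-5 + 2 v}$)
$q{\left(49,S{\left(-5,-4 \right)} \right)} + 3292 = \left(- \left(-9\right) \left(-5\right) + \frac{3 + 49}{- \frac{5}{2} + 49}\right) + 3292 = \left(\left(-1\right) 45 + \frac{1}{\frac{93}{2}} \cdot 52\right) + 3292 = \left(-45 + \frac{2}{93} \cdot 52\right) + 3292 = \left(-45 + \frac{104}{93}\right) + 3292 = - \frac{4081}{93} + 3292 = \frac{302075}{93}$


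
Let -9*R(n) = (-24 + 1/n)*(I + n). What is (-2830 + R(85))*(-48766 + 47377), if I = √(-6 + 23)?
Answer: 10848553/3 - 944057*√17/255 ≈ 3.6009e+6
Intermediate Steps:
I = √17 ≈ 4.1231
R(n) = -(-24 + 1/n)*(n + √17)/9 (R(n) = -(-24 + 1/n)*(√17 + n)/9 = -(-24 + 1/n)*(n + √17)/9)
(-2830 + R(85))*(-48766 + 47377) = (-2830 + (⅑)*(-√17 + 85*(-1 + 24*85 + 24*√17))/85)*(-48766 + 47377) = (-2830 + (⅑)*(1/85)*(-√17 + 85*(-1 + 2040 + 24*√17)))*(-1389) = (-2830 + (⅑)*(1/85)*(-√17 + 85*(2039 + 24*√17)))*(-1389) = (-2830 + (⅑)*(1/85)*(-√17 + (173315 + 2040*√17)))*(-1389) = (-2830 + (⅑)*(1/85)*(173315 + 2039*√17))*(-1389) = (-2830 + (2039/9 + 2039*√17/765))*(-1389) = (-23431/9 + 2039*√17/765)*(-1389) = 10848553/3 - 944057*√17/255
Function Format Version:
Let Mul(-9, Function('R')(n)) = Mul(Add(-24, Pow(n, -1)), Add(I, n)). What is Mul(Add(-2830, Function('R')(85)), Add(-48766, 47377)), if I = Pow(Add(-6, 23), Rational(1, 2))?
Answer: Add(Rational(10848553, 3), Mul(Rational(-944057, 255), Pow(17, Rational(1, 2)))) ≈ 3.6009e+6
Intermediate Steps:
I = Pow(17, Rational(1, 2)) ≈ 4.1231
Function('R')(n) = Mul(Rational(-1, 9), Add(-24, Pow(n, -1)), Add(n, Pow(17, Rational(1, 2)))) (Function('R')(n) = Mul(Rational(-1, 9), Mul(Add(-24, Pow(n, -1)), Add(Pow(17, Rational(1, 2)), n))) = Mul(Rational(-1, 9), Mul(Add(-24, Pow(n, -1)), Add(n, Pow(17, Rational(1, 2))))) = Mul(Rational(-1, 9), Add(-24, Pow(n, -1)), Add(n, Pow(17, Rational(1, 2)))))
Mul(Add(-2830, Function('R')(85)), Add(-48766, 47377)) = Mul(Add(-2830, Mul(Rational(1, 9), Pow(85, -1), Add(Mul(-1, Pow(17, Rational(1, 2))), Mul(85, Add(-1, Mul(24, 85), Mul(24, Pow(17, Rational(1, 2)))))))), Add(-48766, 47377)) = Mul(Add(-2830, Mul(Rational(1, 9), Rational(1, 85), Add(Mul(-1, Pow(17, Rational(1, 2))), Mul(85, Add(-1, 2040, Mul(24, Pow(17, Rational(1, 2)))))))), -1389) = Mul(Add(-2830, Mul(Rational(1, 9), Rational(1, 85), Add(Mul(-1, Pow(17, Rational(1, 2))), Mul(85, Add(2039, Mul(24, Pow(17, Rational(1, 2)))))))), -1389) = Mul(Add(-2830, Mul(Rational(1, 9), Rational(1, 85), Add(Mul(-1, Pow(17, Rational(1, 2))), Add(173315, Mul(2040, Pow(17, Rational(1, 2))))))), -1389) = Mul(Add(-2830, Mul(Rational(1, 9), Rational(1, 85), Add(173315, Mul(2039, Pow(17, Rational(1, 2)))))), -1389) = Mul(Add(-2830, Add(Rational(2039, 9), Mul(Rational(2039, 765), Pow(17, Rational(1, 2))))), -1389) = Mul(Add(Rational(-23431, 9), Mul(Rational(2039, 765), Pow(17, Rational(1, 2)))), -1389) = Add(Rational(10848553, 3), Mul(Rational(-944057, 255), Pow(17, Rational(1, 2))))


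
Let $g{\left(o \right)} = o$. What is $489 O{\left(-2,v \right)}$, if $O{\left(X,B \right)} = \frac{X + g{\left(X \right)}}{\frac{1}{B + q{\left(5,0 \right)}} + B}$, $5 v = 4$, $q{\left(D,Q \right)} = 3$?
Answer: $- \frac{185820}{101} \approx -1839.8$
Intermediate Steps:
$v = \frac{4}{5}$ ($v = \frac{1}{5} \cdot 4 = \frac{4}{5} \approx 0.8$)
$O{\left(X,B \right)} = \frac{2 X}{B + \frac{1}{3 + B}}$ ($O{\left(X,B \right)} = \frac{X + X}{\frac{1}{B + 3} + B} = \frac{2 X}{\frac{1}{3 + B} + B} = \frac{2 X}{B + \frac{1}{3 + B}}$)
$489 O{\left(-2,v \right)} = 489 \cdot 2 \left(-2\right) \frac{1}{1 + \left(\frac{4}{5}\right)^{2} + 3 \cdot \frac{4}{5}} \left(3 + \frac{4}{5}\right) = 489 \cdot 2 \left(-2\right) \frac{1}{1 + \frac{16}{25} + \frac{12}{5}} \cdot \frac{19}{5} = 489 \cdot 2 \left(-2\right) \frac{1}{\frac{101}{25}} \cdot \frac{19}{5} = 489 \cdot 2 \left(-2\right) \frac{25}{101} \cdot \frac{19}{5} = 489 \left(- \frac{380}{101}\right) = - \frac{185820}{101}$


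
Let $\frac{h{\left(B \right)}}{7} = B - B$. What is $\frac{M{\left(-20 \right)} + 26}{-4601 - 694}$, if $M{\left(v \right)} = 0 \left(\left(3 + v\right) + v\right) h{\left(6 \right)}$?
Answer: $- \frac{26}{5295} \approx -0.0049103$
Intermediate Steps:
$h{\left(B \right)} = 0$ ($h{\left(B \right)} = 7 \left(B - B\right) = 7 \cdot 0 = 0$)
$M{\left(v \right)} = 0$ ($M{\left(v \right)} = 0 \left(\left(3 + v\right) + v\right) 0 = 0 \left(3 + 2 v\right) 0 = 0 \cdot 0 = 0$)
$\frac{M{\left(-20 \right)} + 26}{-4601 - 694} = \frac{0 + 26}{-4601 - 694} = \frac{26}{-5295} = 26 \left(- \frac{1}{5295}\right) = - \frac{26}{5295}$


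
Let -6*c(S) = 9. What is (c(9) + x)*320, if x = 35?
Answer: 10720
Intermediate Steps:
c(S) = -3/2 (c(S) = -⅙*9 = -3/2)
(c(9) + x)*320 = (-3/2 + 35)*320 = (67/2)*320 = 10720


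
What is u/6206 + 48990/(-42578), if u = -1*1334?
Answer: -3110612/2277923 ≈ -1.3655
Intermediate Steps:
u = -1334
u/6206 + 48990/(-42578) = -1334/6206 + 48990/(-42578) = -1334*1/6206 + 48990*(-1/42578) = -23/107 - 24495/21289 = -3110612/2277923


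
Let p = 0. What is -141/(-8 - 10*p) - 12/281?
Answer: 39525/2248 ≈ 17.582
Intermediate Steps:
-141/(-8 - 10*p) - 12/281 = -141/(-8 - 10*0) - 12/281 = -141/(-8 + 0) - 12*1/281 = -141/(-8) - 12/281 = -141*(-⅛) - 12/281 = 141/8 - 12/281 = 39525/2248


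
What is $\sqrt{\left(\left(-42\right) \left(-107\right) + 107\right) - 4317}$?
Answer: $2 \sqrt{71} \approx 16.852$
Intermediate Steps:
$\sqrt{\left(\left(-42\right) \left(-107\right) + 107\right) - 4317} = \sqrt{\left(4494 + 107\right) - 4317} = \sqrt{4601 - 4317} = \sqrt{284} = 2 \sqrt{71}$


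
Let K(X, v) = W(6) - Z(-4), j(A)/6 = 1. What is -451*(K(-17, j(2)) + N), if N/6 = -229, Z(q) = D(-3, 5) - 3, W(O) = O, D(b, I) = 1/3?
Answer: 1847296/3 ≈ 6.1577e+5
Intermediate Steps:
D(b, I) = 1/3 (D(b, I) = 1*(1/3) = 1/3)
j(A) = 6 (j(A) = 6*1 = 6)
Z(q) = -8/3 (Z(q) = 1/3 - 3 = -8/3)
N = -1374 (N = 6*(-229) = -1374)
K(X, v) = 26/3 (K(X, v) = 6 - 1*(-8/3) = 6 + 8/3 = 26/3)
-451*(K(-17, j(2)) + N) = -451*(26/3 - 1374) = -451*(-4096/3) = 1847296/3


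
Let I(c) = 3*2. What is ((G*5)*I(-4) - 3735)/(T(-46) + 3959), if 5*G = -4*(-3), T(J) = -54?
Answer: -333/355 ≈ -0.93803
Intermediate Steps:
G = 12/5 (G = (-4*(-3))/5 = (⅕)*12 = 12/5 ≈ 2.4000)
I(c) = 6
((G*5)*I(-4) - 3735)/(T(-46) + 3959) = (((12/5)*5)*6 - 3735)/(-54 + 3959) = (12*6 - 3735)/3905 = (72 - 3735)*(1/3905) = -3663*1/3905 = -333/355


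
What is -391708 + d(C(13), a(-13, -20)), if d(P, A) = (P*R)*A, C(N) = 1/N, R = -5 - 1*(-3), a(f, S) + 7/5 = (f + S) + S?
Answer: -25460476/65 ≈ -3.9170e+5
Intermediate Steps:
a(f, S) = -7/5 + f + 2*S (a(f, S) = -7/5 + ((f + S) + S) = -7/5 + ((S + f) + S) = -7/5 + (f + 2*S) = -7/5 + f + 2*S)
R = -2 (R = -5 + 3 = -2)
C(N) = 1/N
d(P, A) = -2*A*P (d(P, A) = (P*(-2))*A = (-2*P)*A = -2*A*P)
-391708 + d(C(13), a(-13, -20)) = -391708 - 2*(-7/5 - 13 + 2*(-20))/13 = -391708 - 2*(-7/5 - 13 - 40)*1/13 = -391708 - 2*(-272/5)*1/13 = -391708 + 544/65 = -25460476/65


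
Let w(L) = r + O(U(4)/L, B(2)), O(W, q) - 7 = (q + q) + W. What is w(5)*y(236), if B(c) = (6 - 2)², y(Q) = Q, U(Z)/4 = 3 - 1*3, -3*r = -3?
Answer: 9440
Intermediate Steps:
r = 1 (r = -⅓*(-3) = 1)
U(Z) = 0 (U(Z) = 4*(3 - 1*3) = 4*(3 - 3) = 4*0 = 0)
B(c) = 16 (B(c) = 4² = 16)
O(W, q) = 7 + W + 2*q (O(W, q) = 7 + ((q + q) + W) = 7 + (2*q + W) = 7 + (W + 2*q) = 7 + W + 2*q)
w(L) = 40 (w(L) = 1 + (7 + 0/L + 2*16) = 1 + (7 + 0 + 32) = 1 + 39 = 40)
w(5)*y(236) = 40*236 = 9440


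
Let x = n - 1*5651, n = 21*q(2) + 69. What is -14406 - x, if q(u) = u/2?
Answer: -8845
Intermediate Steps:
q(u) = u/2 (q(u) = u*(½) = u/2)
n = 90 (n = 21*((½)*2) + 69 = 21*1 + 69 = 21 + 69 = 90)
x = -5561 (x = 90 - 1*5651 = 90 - 5651 = -5561)
-14406 - x = -14406 - 1*(-5561) = -14406 + 5561 = -8845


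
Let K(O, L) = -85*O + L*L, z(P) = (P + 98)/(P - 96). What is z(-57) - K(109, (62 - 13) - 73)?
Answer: 1329376/153 ≈ 8688.7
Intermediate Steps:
z(P) = (98 + P)/(-96 + P)
K(O, L) = L**2 - 85*O (K(O, L) = -85*O + L**2 = L**2 - 85*O)
z(-57) - K(109, (62 - 13) - 73) = (98 - 57)/(-96 - 57) - (((62 - 13) - 73)**2 - 85*109) = 41/(-153) - ((49 - 73)**2 - 9265) = -1/153*41 - ((-24)**2 - 9265) = -41/153 - (576 - 9265) = -41/153 - 1*(-8689) = -41/153 + 8689 = 1329376/153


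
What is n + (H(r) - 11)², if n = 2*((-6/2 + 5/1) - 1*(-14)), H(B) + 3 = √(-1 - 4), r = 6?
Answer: 223 - 28*I*√5 ≈ 223.0 - 62.61*I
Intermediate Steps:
H(B) = -3 + I*√5 (H(B) = -3 + √(-1 - 4) = -3 + √(-5) = -3 + I*√5)
n = 32 (n = 2*((-6*½ + 5*1) + 14) = 2*((-3 + 5) + 14) = 2*(2 + 14) = 2*16 = 32)
n + (H(r) - 11)² = 32 + ((-3 + I*√5) - 11)² = 32 + (-14 + I*√5)²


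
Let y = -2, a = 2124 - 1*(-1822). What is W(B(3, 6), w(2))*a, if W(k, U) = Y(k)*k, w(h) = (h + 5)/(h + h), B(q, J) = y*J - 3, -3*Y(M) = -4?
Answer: -78920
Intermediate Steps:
Y(M) = 4/3 (Y(M) = -⅓*(-4) = 4/3)
a = 3946 (a = 2124 + 1822 = 3946)
B(q, J) = -3 - 2*J (B(q, J) = -2*J - 3 = -3 - 2*J)
w(h) = (5 + h)/(2*h) (w(h) = (5 + h)/((2*h)) = (5 + h)*(1/(2*h)) = (5 + h)/(2*h))
W(k, U) = 4*k/3
W(B(3, 6), w(2))*a = (4*(-3 - 2*6)/3)*3946 = (4*(-3 - 12)/3)*3946 = ((4/3)*(-15))*3946 = -20*3946 = -78920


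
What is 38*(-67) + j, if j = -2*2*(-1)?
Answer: -2542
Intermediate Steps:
j = 4 (j = -4*(-1) = 4)
38*(-67) + j = 38*(-67) + 4 = -2546 + 4 = -2542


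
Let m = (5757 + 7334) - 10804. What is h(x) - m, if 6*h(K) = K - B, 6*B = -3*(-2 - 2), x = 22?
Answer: -6851/3 ≈ -2283.7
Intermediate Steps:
m = 2287 (m = 13091 - 10804 = 2287)
B = 2 (B = (-3*(-2 - 2))/6 = (-3*(-4))/6 = (1/6)*12 = 2)
h(K) = -1/3 + K/6 (h(K) = (K - 1*2)/6 = (K - 2)/6 = (-2 + K)/6 = -1/3 + K/6)
h(x) - m = (-1/3 + (1/6)*22) - 1*2287 = (-1/3 + 11/3) - 2287 = 10/3 - 2287 = -6851/3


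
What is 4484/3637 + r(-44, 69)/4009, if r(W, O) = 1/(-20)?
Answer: 359523483/291614660 ≈ 1.2329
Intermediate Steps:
r(W, O) = -1/20
4484/3637 + r(-44, 69)/4009 = 4484/3637 - 1/20/4009 = 4484*(1/3637) - 1/20*1/4009 = 4484/3637 - 1/80180 = 359523483/291614660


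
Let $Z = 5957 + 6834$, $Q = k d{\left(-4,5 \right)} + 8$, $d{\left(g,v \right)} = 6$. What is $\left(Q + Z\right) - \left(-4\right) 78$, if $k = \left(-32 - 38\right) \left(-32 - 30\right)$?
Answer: $39151$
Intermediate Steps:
$k = 4340$ ($k = \left(-70\right) \left(-62\right) = 4340$)
$Q = 26048$ ($Q = 4340 \cdot 6 + 8 = 26040 + 8 = 26048$)
$Z = 12791$
$\left(Q + Z\right) - \left(-4\right) 78 = \left(26048 + 12791\right) - \left(-4\right) 78 = 38839 - -312 = 38839 + 312 = 39151$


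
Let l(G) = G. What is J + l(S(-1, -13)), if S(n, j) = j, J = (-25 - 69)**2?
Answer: 8823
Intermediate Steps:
J = 8836 (J = (-94)**2 = 8836)
J + l(S(-1, -13)) = 8836 - 13 = 8823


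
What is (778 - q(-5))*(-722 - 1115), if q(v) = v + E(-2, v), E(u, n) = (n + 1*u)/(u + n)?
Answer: -1436534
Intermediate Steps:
E(u, n) = 1 (E(u, n) = (n + u)/(n + u) = 1)
q(v) = 1 + v (q(v) = v + 1 = 1 + v)
(778 - q(-5))*(-722 - 1115) = (778 - (1 - 5))*(-722 - 1115) = (778 - 1*(-4))*(-1837) = (778 + 4)*(-1837) = 782*(-1837) = -1436534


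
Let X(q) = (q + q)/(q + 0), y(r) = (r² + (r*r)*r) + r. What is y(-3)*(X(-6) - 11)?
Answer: 189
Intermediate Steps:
y(r) = r + r² + r³ (y(r) = (r² + r²*r) + r = (r² + r³) + r = r + r² + r³)
X(q) = 2 (X(q) = (2*q)/q = 2)
y(-3)*(X(-6) - 11) = (-3*(1 - 3 + (-3)²))*(2 - 11) = -3*(1 - 3 + 9)*(-9) = -3*7*(-9) = -21*(-9) = 189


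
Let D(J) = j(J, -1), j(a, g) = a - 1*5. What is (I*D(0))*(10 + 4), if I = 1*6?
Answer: -420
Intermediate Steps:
j(a, g) = -5 + a (j(a, g) = a - 5 = -5 + a)
D(J) = -5 + J
I = 6
(I*D(0))*(10 + 4) = (6*(-5 + 0))*(10 + 4) = (6*(-5))*14 = -30*14 = -420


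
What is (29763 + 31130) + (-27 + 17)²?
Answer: 60993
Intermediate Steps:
(29763 + 31130) + (-27 + 17)² = 60893 + (-10)² = 60893 + 100 = 60993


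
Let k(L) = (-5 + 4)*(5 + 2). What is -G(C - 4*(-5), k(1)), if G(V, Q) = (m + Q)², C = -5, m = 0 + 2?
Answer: -25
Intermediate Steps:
m = 2
k(L) = -7 (k(L) = -1*7 = -7)
G(V, Q) = (2 + Q)²
-G(C - 4*(-5), k(1)) = -(2 - 7)² = -1*(-5)² = -1*25 = -25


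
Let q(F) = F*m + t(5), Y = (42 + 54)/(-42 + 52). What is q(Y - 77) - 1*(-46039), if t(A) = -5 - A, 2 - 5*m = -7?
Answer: 1147692/25 ≈ 45908.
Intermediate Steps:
m = 9/5 (m = 2/5 - 1/5*(-7) = 2/5 + 7/5 = 9/5 ≈ 1.8000)
Y = 48/5 (Y = 96/10 = 96*(1/10) = 48/5 ≈ 9.6000)
q(F) = -10 + 9*F/5 (q(F) = F*(9/5) + (-5 - 1*5) = 9*F/5 + (-5 - 5) = 9*F/5 - 10 = -10 + 9*F/5)
q(Y - 77) - 1*(-46039) = (-10 + 9*(48/5 - 77)/5) - 1*(-46039) = (-10 + (9/5)*(-337/5)) + 46039 = (-10 - 3033/25) + 46039 = -3283/25 + 46039 = 1147692/25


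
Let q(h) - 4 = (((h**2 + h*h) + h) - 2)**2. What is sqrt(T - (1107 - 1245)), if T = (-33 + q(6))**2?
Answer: sqrt(33028147) ≈ 5747.0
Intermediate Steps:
q(h) = 4 + (-2 + h + 2*h**2)**2 (q(h) = 4 + (((h**2 + h*h) + h) - 2)**2 = 4 + (((h**2 + h**2) + h) - 2)**2 = 4 + ((2*h**2 + h) - 2)**2 = 4 + ((h + 2*h**2) - 2)**2 = 4 + (-2 + h + 2*h**2)**2)
T = 33028009 (T = (-33 + (4 + (-2 + 6 + 2*6**2)**2))**2 = (-33 + (4 + (-2 + 6 + 2*36)**2))**2 = (-33 + (4 + (-2 + 6 + 72)**2))**2 = (-33 + (4 + 76**2))**2 = (-33 + (4 + 5776))**2 = (-33 + 5780)**2 = 5747**2 = 33028009)
sqrt(T - (1107 - 1245)) = sqrt(33028009 - (1107 - 1245)) = sqrt(33028009 - 1*(-138)) = sqrt(33028009 + 138) = sqrt(33028147)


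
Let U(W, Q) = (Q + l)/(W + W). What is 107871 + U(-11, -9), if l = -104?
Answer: 2373275/22 ≈ 1.0788e+5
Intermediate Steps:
U(W, Q) = (-104 + Q)/(2*W) (U(W, Q) = (Q - 104)/(W + W) = (-104 + Q)/((2*W)) = (-104 + Q)*(1/(2*W)) = (-104 + Q)/(2*W))
107871 + U(-11, -9) = 107871 + (½)*(-104 - 9)/(-11) = 107871 + (½)*(-1/11)*(-113) = 107871 + 113/22 = 2373275/22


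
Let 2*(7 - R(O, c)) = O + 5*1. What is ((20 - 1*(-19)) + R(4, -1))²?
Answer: 6889/4 ≈ 1722.3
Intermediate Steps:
R(O, c) = 9/2 - O/2 (R(O, c) = 7 - (O + 5*1)/2 = 7 - (O + 5)/2 = 7 - (5 + O)/2 = 7 + (-5/2 - O/2) = 9/2 - O/2)
((20 - 1*(-19)) + R(4, -1))² = ((20 - 1*(-19)) + (9/2 - ½*4))² = ((20 + 19) + (9/2 - 2))² = (39 + 5/2)² = (83/2)² = 6889/4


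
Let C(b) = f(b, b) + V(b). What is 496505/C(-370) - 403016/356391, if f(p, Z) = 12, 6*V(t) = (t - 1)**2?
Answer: 1006198938322/49079673783 ≈ 20.501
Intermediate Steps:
V(t) = (-1 + t)**2/6 (V(t) = (t - 1)**2/6 = (-1 + t)**2/6)
C(b) = 12 + (-1 + b)**2/6
496505/C(-370) - 403016/356391 = 496505/(12 + (-1 - 370)**2/6) - 403016/356391 = 496505/(12 + (1/6)*(-371)**2) - 403016*1/356391 = 496505/(12 + (1/6)*137641) - 403016/356391 = 496505/(12 + 137641/6) - 403016/356391 = 496505/(137713/6) - 403016/356391 = 496505*(6/137713) - 403016/356391 = 2979030/137713 - 403016/356391 = 1006198938322/49079673783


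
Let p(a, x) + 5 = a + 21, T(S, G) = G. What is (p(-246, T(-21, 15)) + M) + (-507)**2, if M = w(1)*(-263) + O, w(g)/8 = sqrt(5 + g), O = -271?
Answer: 256548 - 2104*sqrt(6) ≈ 2.5139e+5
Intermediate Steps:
p(a, x) = 16 + a (p(a, x) = -5 + (a + 21) = -5 + (21 + a) = 16 + a)
w(g) = 8*sqrt(5 + g)
M = -271 - 2104*sqrt(6) (M = (8*sqrt(5 + 1))*(-263) - 271 = (8*sqrt(6))*(-263) - 271 = -2104*sqrt(6) - 271 = -271 - 2104*sqrt(6) ≈ -5424.7)
(p(-246, T(-21, 15)) + M) + (-507)**2 = ((16 - 246) + (-271 - 2104*sqrt(6))) + (-507)**2 = (-230 + (-271 - 2104*sqrt(6))) + 257049 = (-501 - 2104*sqrt(6)) + 257049 = 256548 - 2104*sqrt(6)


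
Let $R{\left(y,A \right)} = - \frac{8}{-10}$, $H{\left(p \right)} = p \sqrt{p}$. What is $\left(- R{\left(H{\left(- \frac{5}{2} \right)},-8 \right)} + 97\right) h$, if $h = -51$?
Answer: $- \frac{24531}{5} \approx -4906.2$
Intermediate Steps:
$H{\left(p \right)} = p^{\frac{3}{2}}$
$R{\left(y,A \right)} = \frac{4}{5}$ ($R{\left(y,A \right)} = \left(-8\right) \left(- \frac{1}{10}\right) = \frac{4}{5}$)
$\left(- R{\left(H{\left(- \frac{5}{2} \right)},-8 \right)} + 97\right) h = \left(\left(-1\right) \frac{4}{5} + 97\right) \left(-51\right) = \left(- \frac{4}{5} + 97\right) \left(-51\right) = \frac{481}{5} \left(-51\right) = - \frac{24531}{5}$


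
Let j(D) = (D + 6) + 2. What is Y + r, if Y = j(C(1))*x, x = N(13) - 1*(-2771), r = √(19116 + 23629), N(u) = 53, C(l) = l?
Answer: 25416 + √42745 ≈ 25623.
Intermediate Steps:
r = √42745 ≈ 206.75
j(D) = 8 + D (j(D) = (6 + D) + 2 = 8 + D)
x = 2824 (x = 53 - 1*(-2771) = 53 + 2771 = 2824)
Y = 25416 (Y = (8 + 1)*2824 = 9*2824 = 25416)
Y + r = 25416 + √42745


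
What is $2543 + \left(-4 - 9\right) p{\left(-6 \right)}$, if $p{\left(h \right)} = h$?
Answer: $2621$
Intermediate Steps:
$2543 + \left(-4 - 9\right) p{\left(-6 \right)} = 2543 + \left(-4 - 9\right) \left(-6\right) = 2543 - -78 = 2543 + 78 = 2621$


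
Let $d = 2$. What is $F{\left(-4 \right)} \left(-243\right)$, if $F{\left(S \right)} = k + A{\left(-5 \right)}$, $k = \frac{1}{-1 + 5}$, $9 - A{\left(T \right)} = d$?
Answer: $- \frac{7047}{4} \approx -1761.8$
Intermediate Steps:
$A{\left(T \right)} = 7$ ($A{\left(T \right)} = 9 - 2 = 7$)
$k = \frac{1}{4} \approx 0.25$
$F{\left(S \right)} = \frac{29}{4}$ ($F{\left(S \right)} = \frac{1}{4} + 7 = \frac{29}{4}$)
$F{\left(-4 \right)} \left(-243\right) = \frac{29}{4} \left(-243\right) = - \frac{7047}{4}$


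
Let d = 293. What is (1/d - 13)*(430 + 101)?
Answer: -2022048/293 ≈ -6901.2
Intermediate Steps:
(1/d - 13)*(430 + 101) = (1/293 - 13)*(430 + 101) = (1/293 - 13)*531 = -3808/293*531 = -2022048/293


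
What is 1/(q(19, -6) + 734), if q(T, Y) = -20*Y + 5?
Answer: 1/859 ≈ 0.0011641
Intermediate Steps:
q(T, Y) = 5 - 20*Y
1/(q(19, -6) + 734) = 1/((5 - 20*(-6)) + 734) = 1/((5 + 120) + 734) = 1/(125 + 734) = 1/859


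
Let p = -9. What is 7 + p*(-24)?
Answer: 223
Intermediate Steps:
7 + p*(-24) = 7 - 9*(-24) = 7 + 216 = 223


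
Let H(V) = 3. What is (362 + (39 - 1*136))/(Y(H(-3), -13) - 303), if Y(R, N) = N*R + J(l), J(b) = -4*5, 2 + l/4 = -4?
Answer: -265/362 ≈ -0.73204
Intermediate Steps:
l = -24 (l = -8 + 4*(-4) = -8 - 16 = -24)
J(b) = -20
Y(R, N) = -20 + N*R (Y(R, N) = N*R - 20 = -20 + N*R)
(362 + (39 - 1*136))/(Y(H(-3), -13) - 303) = (362 + (39 - 1*136))/((-20 - 13*3) - 303) = (362 + (39 - 136))/((-20 - 39) - 303) = (362 - 97)/(-59 - 303) = 265/(-362) = 265*(-1/362) = -265/362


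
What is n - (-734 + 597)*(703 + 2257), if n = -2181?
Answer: 403339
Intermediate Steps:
n - (-734 + 597)*(703 + 2257) = -2181 - (-734 + 597)*(703 + 2257) = -2181 - (-137)*2960 = -2181 - 1*(-405520) = -2181 + 405520 = 403339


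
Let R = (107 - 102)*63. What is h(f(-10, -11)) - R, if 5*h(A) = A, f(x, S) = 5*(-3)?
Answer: -318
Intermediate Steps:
f(x, S) = -15
R = 315 (R = 5*63 = 315)
h(A) = A/5
h(f(-10, -11)) - R = (⅕)*(-15) - 1*315 = -3 - 315 = -318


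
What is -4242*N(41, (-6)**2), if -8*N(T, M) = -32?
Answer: -16968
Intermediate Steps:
N(T, M) = 4 (N(T, M) = -1/8*(-32) = 4)
-4242*N(41, (-6)**2) = -4242*4 = -16968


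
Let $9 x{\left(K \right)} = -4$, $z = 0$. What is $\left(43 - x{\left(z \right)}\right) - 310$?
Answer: $- \frac{2399}{9} \approx -266.56$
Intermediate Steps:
$x{\left(K \right)} = - \frac{4}{9}$ ($x{\left(K \right)} = \frac{1}{9} \left(-4\right) = - \frac{4}{9}$)
$\left(43 - x{\left(z \right)}\right) - 310 = \left(43 - - \frac{4}{9}\right) - 310 = \left(43 + \frac{4}{9}\right) - 310 = \frac{391}{9} - 310 = - \frac{2399}{9}$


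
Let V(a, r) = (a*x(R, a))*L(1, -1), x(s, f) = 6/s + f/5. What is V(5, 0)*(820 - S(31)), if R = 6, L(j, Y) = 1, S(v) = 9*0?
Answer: 8200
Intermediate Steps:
S(v) = 0
x(s, f) = 6/s + f/5 (x(s, f) = 6/s + f*(⅕) = 6/s + f/5)
V(a, r) = a*(1 + a/5) (V(a, r) = (a*(6/6 + a/5))*1 = (a*(6*(⅙) + a/5))*1 = (a*(1 + a/5))*1 = a*(1 + a/5))
V(5, 0)*(820 - S(31)) = ((⅕)*5*(5 + 5))*(820 - 1*0) = ((⅕)*5*10)*(820 + 0) = 10*820 = 8200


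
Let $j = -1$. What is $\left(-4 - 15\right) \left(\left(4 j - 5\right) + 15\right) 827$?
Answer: $-94278$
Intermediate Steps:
$\left(-4 - 15\right) \left(\left(4 j - 5\right) + 15\right) 827 = \left(-4 - 15\right) \left(\left(4 \left(-1\right) - 5\right) + 15\right) 827 = - 19 \left(\left(-4 - 5\right) + 15\right) 827 = - 19 \left(-9 + 15\right) 827 = \left(-19\right) 6 \cdot 827 = \left(-114\right) 827 = -94278$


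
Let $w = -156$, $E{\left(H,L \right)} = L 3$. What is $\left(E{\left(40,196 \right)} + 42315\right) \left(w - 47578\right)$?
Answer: $-2047931802$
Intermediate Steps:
$E{\left(H,L \right)} = 3 L$
$\left(E{\left(40,196 \right)} + 42315\right) \left(w - 47578\right) = \left(3 \cdot 196 + 42315\right) \left(-156 - 47578\right) = \left(588 + 42315\right) \left(-47734\right) = 42903 \left(-47734\right) = -2047931802$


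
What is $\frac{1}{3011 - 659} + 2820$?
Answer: $\frac{6632641}{2352} \approx 2820.0$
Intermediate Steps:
$\frac{1}{3011 - 659} + 2820 = \frac{1}{2352} + 2820 = \frac{6632641}{2352}$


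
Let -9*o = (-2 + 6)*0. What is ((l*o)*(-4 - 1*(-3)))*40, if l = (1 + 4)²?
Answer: 0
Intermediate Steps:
l = 25 (l = 5² = 25)
o = 0 (o = -(-2 + 6)*0/9 = -4*0/9 = -⅑*0 = 0)
((l*o)*(-4 - 1*(-3)))*40 = ((25*0)*(-4 - 1*(-3)))*40 = (0*(-4 + 3))*40 = (0*(-1))*40 = 0*40 = 0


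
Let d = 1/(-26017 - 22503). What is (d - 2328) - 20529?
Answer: -1109021641/48520 ≈ -22857.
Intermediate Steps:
d = -1/48520 (d = 1/(-48520) = -1/48520 ≈ -2.0610e-5)
(d - 2328) - 20529 = (-1/48520 - 2328) - 20529 = -112954561/48520 - 20529 = -1109021641/48520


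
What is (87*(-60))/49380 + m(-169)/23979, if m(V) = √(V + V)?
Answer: -87/823 + 13*I*√2/23979 ≈ -0.10571 + 0.0007667*I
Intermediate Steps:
m(V) = √2*√V (m(V) = √(2*V) = √2*√V)
(87*(-60))/49380 + m(-169)/23979 = (87*(-60))/49380 + (√2*√(-169))/23979 = -5220*1/49380 + (√2*(13*I))*(1/23979) = -87/823 + (13*I*√2)*(1/23979) = -87/823 + 13*I*√2/23979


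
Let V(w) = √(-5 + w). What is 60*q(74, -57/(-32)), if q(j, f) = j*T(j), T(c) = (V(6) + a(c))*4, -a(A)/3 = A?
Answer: -3924960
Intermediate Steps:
a(A) = -3*A
T(c) = 4 - 12*c (T(c) = (√(-5 + 6) - 3*c)*4 = (√1 - 3*c)*4 = (1 - 3*c)*4 = 4 - 12*c)
q(j, f) = j*(4 - 12*j)
60*q(74, -57/(-32)) = 60*(4*74*(1 - 3*74)) = 60*(4*74*(1 - 222)) = 60*(4*74*(-221)) = 60*(-65416) = -3924960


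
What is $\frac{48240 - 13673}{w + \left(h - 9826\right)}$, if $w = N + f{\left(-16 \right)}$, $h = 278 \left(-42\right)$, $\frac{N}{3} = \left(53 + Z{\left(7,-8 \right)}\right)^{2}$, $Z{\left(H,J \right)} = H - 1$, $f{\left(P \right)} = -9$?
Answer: $- \frac{34567}{11068} \approx -3.1231$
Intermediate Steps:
$Z{\left(H,J \right)} = -1 + H$
$N = 10443$ ($N = 3 \left(53 + \left(-1 + 7\right)\right)^{2} = 3 \left(53 + 6\right)^{2} = 3 \cdot 59^{2} = 3 \cdot 3481 = 10443$)
$h = -11676$
$w = 10434$ ($w = 10443 - 9 = 10434$)
$\frac{48240 - 13673}{w + \left(h - 9826\right)} = \frac{48240 - 13673}{10434 - 21502} = \frac{34567}{10434 - 21502} = \frac{34567}{-11068} = 34567 \left(- \frac{1}{11068}\right) = - \frac{34567}{11068}$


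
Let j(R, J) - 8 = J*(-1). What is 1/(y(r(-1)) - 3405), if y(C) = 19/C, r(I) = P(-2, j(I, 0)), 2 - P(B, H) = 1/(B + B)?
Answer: -9/30569 ≈ -0.00029442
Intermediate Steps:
j(R, J) = 8 - J (j(R, J) = 8 + J*(-1) = 8 - J)
P(B, H) = 2 - 1/(2*B) (P(B, H) = 2 - 1/(B + B) = 2 - 1/(2*B))
r(I) = 9/4 (r(I) = 2 - 1/2/(-2) = 2 - 1/2*(-1/2) = 2 + 1/4 = 9/4)
1/(y(r(-1)) - 3405) = 1/(19/(9/4) - 3405) = 1/(19*(4/9) - 3405) = 1/(76/9 - 3405) = 1/(-30569/9) = -9/30569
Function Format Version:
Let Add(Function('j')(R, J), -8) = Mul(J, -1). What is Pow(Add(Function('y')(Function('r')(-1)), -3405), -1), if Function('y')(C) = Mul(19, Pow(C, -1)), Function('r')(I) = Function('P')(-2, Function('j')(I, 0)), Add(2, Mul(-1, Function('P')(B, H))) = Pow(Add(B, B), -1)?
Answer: Rational(-9, 30569) ≈ -0.00029442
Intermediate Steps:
Function('j')(R, J) = Add(8, Mul(-1, J)) (Function('j')(R, J) = Add(8, Mul(J, -1)) = Add(8, Mul(-1, J)))
Function('P')(B, H) = Add(2, Mul(Rational(-1, 2), Pow(B, -1))) (Function('P')(B, H) = Add(2, Mul(-1, Pow(Add(B, B), -1))) = Add(2, Mul(-1, Pow(Mul(2, B), -1))) = Add(2, Mul(-1, Mul(Rational(1, 2), Pow(B, -1)))) = Add(2, Mul(Rational(-1, 2), Pow(B, -1))))
Function('r')(I) = Rational(9, 4) (Function('r')(I) = Add(2, Mul(Rational(-1, 2), Pow(-2, -1))) = Add(2, Mul(Rational(-1, 2), Rational(-1, 2))) = Add(2, Rational(1, 4)) = Rational(9, 4))
Pow(Add(Function('y')(Function('r')(-1)), -3405), -1) = Pow(Add(Mul(19, Pow(Rational(9, 4), -1)), -3405), -1) = Pow(Add(Mul(19, Rational(4, 9)), -3405), -1) = Pow(Add(Rational(76, 9), -3405), -1) = Pow(Rational(-30569, 9), -1) = Rational(-9, 30569)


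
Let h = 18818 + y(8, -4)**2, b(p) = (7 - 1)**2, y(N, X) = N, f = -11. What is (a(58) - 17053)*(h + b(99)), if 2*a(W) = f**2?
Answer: -321464115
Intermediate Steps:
b(p) = 36 (b(p) = 6**2 = 36)
a(W) = 121/2 (a(W) = (1/2)*(-11)**2 = (1/2)*121 = 121/2)
h = 18882 (h = 18818 + 8**2 = 18818 + 64 = 18882)
(a(58) - 17053)*(h + b(99)) = (121/2 - 17053)*(18882 + 36) = -33985/2*18918 = -321464115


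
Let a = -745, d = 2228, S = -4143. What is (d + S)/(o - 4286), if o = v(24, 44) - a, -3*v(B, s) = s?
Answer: 5745/10667 ≈ 0.53858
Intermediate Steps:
v(B, s) = -s/3
o = 2191/3 (o = -⅓*44 - 1*(-745) = -44/3 + 745 = 2191/3 ≈ 730.33)
(d + S)/(o - 4286) = (2228 - 4143)/(2191/3 - 4286) = -1915/(-10667/3) = -1915*(-3/10667) = 5745/10667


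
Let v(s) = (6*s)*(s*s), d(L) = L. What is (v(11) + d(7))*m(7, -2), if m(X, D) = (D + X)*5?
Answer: 199825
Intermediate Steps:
m(X, D) = 5*D + 5*X
v(s) = 6*s³ (v(s) = (6*s)*s² = 6*s³)
(v(11) + d(7))*m(7, -2) = (6*11³ + 7)*(5*(-2) + 5*7) = (6*1331 + 7)*(-10 + 35) = (7986 + 7)*25 = 7993*25 = 199825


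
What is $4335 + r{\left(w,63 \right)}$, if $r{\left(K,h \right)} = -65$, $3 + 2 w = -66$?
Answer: $4270$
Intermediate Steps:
$w = - \frac{69}{2}$ ($w = - \frac{3}{2} + \frac{1}{2} \left(-66\right) = - \frac{3}{2} - 33 = - \frac{69}{2} \approx -34.5$)
$4335 + r{\left(w,63 \right)} = 4335 - 65 = 4270$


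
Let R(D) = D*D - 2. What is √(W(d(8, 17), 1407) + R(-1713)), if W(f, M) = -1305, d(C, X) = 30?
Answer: √2933062 ≈ 1712.6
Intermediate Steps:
R(D) = -2 + D² (R(D) = D² - 2 = -2 + D²)
√(W(d(8, 17), 1407) + R(-1713)) = √(-1305 + (-2 + (-1713)²)) = √(-1305 + (-2 + 2934369)) = √(-1305 + 2934367) = √2933062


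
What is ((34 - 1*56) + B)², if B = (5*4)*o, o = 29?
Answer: 311364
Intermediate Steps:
B = 580 (B = (5*4)*29 = 20*29 = 580)
((34 - 1*56) + B)² = ((34 - 1*56) + 580)² = ((34 - 56) + 580)² = (-22 + 580)² = 558² = 311364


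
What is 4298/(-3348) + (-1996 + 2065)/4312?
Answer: -4575491/3609144 ≈ -1.2677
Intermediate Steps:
4298/(-3348) + (-1996 + 2065)/4312 = 4298*(-1/3348) + 69*(1/4312) = -2149/1674 + 69/4312 = -4575491/3609144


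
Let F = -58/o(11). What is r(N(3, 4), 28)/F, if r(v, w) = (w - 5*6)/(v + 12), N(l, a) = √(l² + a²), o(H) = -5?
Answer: -5/493 ≈ -0.010142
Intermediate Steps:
N(l, a) = √(a² + l²)
F = 58/5 (F = -58/(-5) = -58*(-⅕) = 58/5 ≈ 11.600)
r(v, w) = (-30 + w)/(12 + v) (r(v, w) = (w - 30)/(12 + v) = (-30 + w)/(12 + v))
r(N(3, 4), 28)/F = ((-30 + 28)/(12 + √(4² + 3²)))/(58/5) = (-2/(12 + √(16 + 9)))*(5/58) = (-2/(12 + √25))*(5/58) = (-2/(12 + 5))*(5/58) = (-2/17)*(5/58) = ((1/17)*(-2))*(5/58) = -2/17*5/58 = -5/493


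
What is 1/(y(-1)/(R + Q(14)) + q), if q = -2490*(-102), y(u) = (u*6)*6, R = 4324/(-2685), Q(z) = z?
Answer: 16633/4224401010 ≈ 3.9374e-6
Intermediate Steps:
R = -4324/2685 (R = 4324*(-1/2685) = -4324/2685 ≈ -1.6104)
y(u) = 36*u (y(u) = (6*u)*6 = 36*u)
q = 253980
1/(y(-1)/(R + Q(14)) + q) = 1/((36*(-1))/(-4324/2685 + 14) + 253980) = 1/(-36/33266/2685 + 253980) = 1/(-36*2685/33266 + 253980) = 1/(-48330/16633 + 253980) = 1/(4224401010/16633) = 16633/4224401010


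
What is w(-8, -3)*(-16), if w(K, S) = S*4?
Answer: 192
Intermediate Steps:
w(K, S) = 4*S
w(-8, -3)*(-16) = (4*(-3))*(-16) = -12*(-16) = 192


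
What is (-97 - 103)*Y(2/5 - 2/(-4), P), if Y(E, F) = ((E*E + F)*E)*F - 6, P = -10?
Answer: -15342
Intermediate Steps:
Y(E, F) = -6 + E*F*(F + E²) (Y(E, F) = ((E² + F)*E)*F - 6 = ((F + E²)*E)*F - 6 = (E*(F + E²))*F - 6 = E*F*(F + E²) - 6 = -6 + E*F*(F + E²))
(-97 - 103)*Y(2/5 - 2/(-4), P) = (-97 - 103)*(-6 + (2/5 - 2/(-4))*(-10)² - 10*(2/5 - 2/(-4))³) = -200*(-6 + (2*(⅕) - 2*(-¼))*100 - 10*(2*(⅕) - 2*(-¼))³) = -200*(-6 + (⅖ + ½)*100 - 10*(⅖ + ½)³) = -200*(-6 + (9/10)*100 - 10*(9/10)³) = -200*(-6 + 90 - 10*729/1000) = -200*(-6 + 90 - 729/100) = -200*7671/100 = -15342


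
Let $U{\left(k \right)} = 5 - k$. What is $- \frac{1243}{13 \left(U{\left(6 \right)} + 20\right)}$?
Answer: $- \frac{1243}{247} \approx -5.0324$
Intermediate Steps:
$- \frac{1243}{13 \left(U{\left(6 \right)} + 20\right)} = - \frac{1243}{13 \left(\left(5 - 6\right) + 20\right)} = - \frac{1243}{13 \left(-1 + 20\right)} = - \frac{1243}{13 \cdot 19} = - \frac{1243}{247}$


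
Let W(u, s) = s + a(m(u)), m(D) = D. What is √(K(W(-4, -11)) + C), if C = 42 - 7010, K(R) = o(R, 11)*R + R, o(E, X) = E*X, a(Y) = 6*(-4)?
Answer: 2*√1618 ≈ 80.449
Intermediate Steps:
a(Y) = -24
W(u, s) = -24 + s (W(u, s) = s - 24 = -24 + s)
K(R) = R + 11*R² (K(R) = (R*11)*R + R = (11*R)*R + R = 11*R² + R = R + 11*R²)
C = -6968
√(K(W(-4, -11)) + C) = √((-24 - 11)*(1 + 11*(-24 - 11)) - 6968) = √(-35*(1 + 11*(-35)) - 6968) = √(-35*(1 - 385) - 6968) = √(-35*(-384) - 6968) = √(13440 - 6968) = √6472 = 2*√1618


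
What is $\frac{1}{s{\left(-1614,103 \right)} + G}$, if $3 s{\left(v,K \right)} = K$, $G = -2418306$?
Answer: $- \frac{3}{7254815} \approx -4.1352 \cdot 10^{-7}$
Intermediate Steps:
$s{\left(v,K \right)} = \frac{K}{3}$
$\frac{1}{s{\left(-1614,103 \right)} + G} = \frac{1}{\frac{1}{3} \cdot 103 - 2418306} = \frac{1}{\frac{103}{3} - 2418306} = \frac{1}{- \frac{7254815}{3}} = - \frac{3}{7254815}$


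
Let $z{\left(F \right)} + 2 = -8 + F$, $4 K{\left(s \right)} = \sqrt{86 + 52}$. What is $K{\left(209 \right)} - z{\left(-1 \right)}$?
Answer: $11 + \frac{\sqrt{138}}{4} \approx 13.937$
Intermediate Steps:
$K{\left(s \right)} = \frac{\sqrt{138}}{4}$ ($K{\left(s \right)} = \frac{\sqrt{86 + 52}}{4} = \frac{\sqrt{138}}{4}$)
$z{\left(F \right)} = -10 + F$ ($z{\left(F \right)} = -2 + \left(-8 + F\right) = -10 + F$)
$K{\left(209 \right)} - z{\left(-1 \right)} = \frac{\sqrt{138}}{4} - \left(-10 - 1\right) = \frac{\sqrt{138}}{4} - -11 = \frac{\sqrt{138}}{4} + 11 = 11 + \frac{\sqrt{138}}{4}$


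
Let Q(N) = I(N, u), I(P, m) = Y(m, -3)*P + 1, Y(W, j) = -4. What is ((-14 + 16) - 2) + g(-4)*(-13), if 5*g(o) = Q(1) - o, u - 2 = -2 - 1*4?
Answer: -13/5 ≈ -2.6000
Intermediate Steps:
u = -4 (u = 2 + (-2 - 1*4) = 2 + (-2 - 4) = 2 - 6 = -4)
I(P, m) = 1 - 4*P (I(P, m) = -4*P + 1 = 1 - 4*P)
Q(N) = 1 - 4*N
g(o) = -3/5 - o/5 (g(o) = ((1 - 4*1) - o)/5 = ((1 - 4) - o)/5 = (-3 - o)/5 = -3/5 - o/5)
((-14 + 16) - 2) + g(-4)*(-13) = ((-14 + 16) - 2) + (-3/5 - 1/5*(-4))*(-13) = (2 - 2) + (-3/5 + 4/5)*(-13) = 0 + (1/5)*(-13) = 0 - 13/5 = -13/5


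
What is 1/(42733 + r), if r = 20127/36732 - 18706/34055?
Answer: 416969420/17818353663591 ≈ 2.3401e-5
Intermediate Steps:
r = -561269/416969420 (r = 20127*(1/36732) - 18706*1/34055 = 6709/12244 - 18706/34055 = -561269/416969420 ≈ -0.0013461)
1/(42733 + r) = 1/(42733 - 561269/416969420) = 1/(17818353663591/416969420) = 416969420/17818353663591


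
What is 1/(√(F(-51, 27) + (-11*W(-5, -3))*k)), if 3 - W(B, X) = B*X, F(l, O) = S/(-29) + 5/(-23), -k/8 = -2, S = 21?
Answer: √234796673/704038 ≈ 0.021765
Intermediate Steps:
k = 16 (k = -8*(-2) = 16)
F(l, O) = -628/667 (F(l, O) = 21/(-29) + 5/(-23) = 21*(-1/29) + 5*(-1/23) = -21/29 - 5/23 = -628/667)
W(B, X) = 3 - B*X
1/(√(F(-51, 27) + (-11*W(-5, -3))*k)) = 1/(√(-628/667 - 11*(3 - 1*(-5)*(-3))*16)) = 1/(√(-628/667 - 11*(3 - 15)*16)) = 1/(√(-628/667 - 11*(-12)*16)) = 1/(√(-628/667 + 132*16)) = 1/(√(-628/667 + 2112)) = 1/(√(1408076/667)) = 1/(2*√234796673/667) = √234796673/704038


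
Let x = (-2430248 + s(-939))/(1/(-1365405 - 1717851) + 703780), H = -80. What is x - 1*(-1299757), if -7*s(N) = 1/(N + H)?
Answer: 20117765496729380754751/15478138563474307 ≈ 1.2998e+6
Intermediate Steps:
s(N) = -1/(7*(-80 + N)) (s(N) = -1/(7*(N - 80)) = -1/(7*(-80 + N)))
x = -53448116294088648/15478138563474307 (x = (-2430248 - 1/(-560 + 7*(-939)))/(1/(-1365405 - 1717851) + 703780) = (-2430248 - 1/(-560 - 6573))/(1/(-3083256) + 703780) = (-2430248 - 1/(-7133))/(-1/3083256 + 703780) = (-2430248 - 1*(-1/7133))/(2169933907679/3083256) = (-2430248 + 1/7133)*(3083256/2169933907679) = -17334958983/7133*3083256/2169933907679 = -53448116294088648/15478138563474307 ≈ -3.4531)
x - 1*(-1299757) = -53448116294088648/15478138563474307 - 1*(-1299757) = -53448116294088648/15478138563474307 + 1299757 = 20117765496729380754751/15478138563474307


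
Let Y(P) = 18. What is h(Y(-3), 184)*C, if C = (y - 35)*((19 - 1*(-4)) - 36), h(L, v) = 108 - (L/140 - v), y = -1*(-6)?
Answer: 7702487/70 ≈ 1.1004e+5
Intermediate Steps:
y = 6
h(L, v) = 108 + v - L/140 (h(L, v) = 108 - (L*(1/140) - v) = 108 - (L/140 - v) = 108 - (-v + L/140) = 108 + (v - L/140) = 108 + v - L/140)
C = 377 (C = (6 - 35)*((19 - 1*(-4)) - 36) = -29*((19 + 4) - 36) = -29*(23 - 36) = -29*(-13) = 377)
h(Y(-3), 184)*C = (108 + 184 - 1/140*18)*377 = (108 + 184 - 9/70)*377 = (20431/70)*377 = 7702487/70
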